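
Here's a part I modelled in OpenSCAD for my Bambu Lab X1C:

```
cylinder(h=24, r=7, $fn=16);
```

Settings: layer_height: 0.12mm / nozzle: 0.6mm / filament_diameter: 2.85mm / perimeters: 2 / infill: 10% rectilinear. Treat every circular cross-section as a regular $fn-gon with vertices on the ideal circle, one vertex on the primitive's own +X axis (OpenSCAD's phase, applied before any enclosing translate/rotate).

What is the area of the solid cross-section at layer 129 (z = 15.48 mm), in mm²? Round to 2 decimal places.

150.01 mm²

At z = 15.48 mm: the cylinder: section is a regular 16-gon, circumradius r=7 (area = (16/2)·7.000²·sin(360°/16) = 150.01 mm²). Overall, the cross-section is a single solid region. Net area = 150.01 mm².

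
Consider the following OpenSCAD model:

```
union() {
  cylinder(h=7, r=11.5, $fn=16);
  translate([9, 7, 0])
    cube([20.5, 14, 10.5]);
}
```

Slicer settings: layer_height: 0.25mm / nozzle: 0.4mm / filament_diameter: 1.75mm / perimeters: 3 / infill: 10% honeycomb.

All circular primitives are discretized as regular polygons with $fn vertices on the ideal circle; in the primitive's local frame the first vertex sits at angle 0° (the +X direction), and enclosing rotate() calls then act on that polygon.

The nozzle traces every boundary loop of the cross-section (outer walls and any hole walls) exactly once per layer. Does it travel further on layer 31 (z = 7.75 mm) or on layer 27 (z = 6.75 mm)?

layer 27 (z = 6.75 mm)

Layer 31 (z = 7.75): the cylinder is not intersected at this z (z outside [0, 7]); the cube at (9, 7) is present — its section is the full 20.5×14 rectangle (perimeter 69.00 mm); Taking the union: only the 20.5×14 cube at (9, 7) is present, so the union is just that shape — boundary = 69.00 mm. So its perimeter = 69.00 mm. Layer 27 (z = 6.75): the cylinder: section is a regular 16-gon, circumradius r=11.5 (perimeter = 2·16·11.500·sin(180°/16) = 71.79 mm); the cube at (9, 7) (footprint 20.5×14) is included at this height (perimeter 69.00 mm); Merging all regions: the 2 present regions are separate (no shared area or edge), so areas and boundary lengths simply add and each stays a separate island — boundary = 140.79 mm. So its perimeter = 140.79 mm. Layer 27 is larger (140.79 vs 69.00 mm).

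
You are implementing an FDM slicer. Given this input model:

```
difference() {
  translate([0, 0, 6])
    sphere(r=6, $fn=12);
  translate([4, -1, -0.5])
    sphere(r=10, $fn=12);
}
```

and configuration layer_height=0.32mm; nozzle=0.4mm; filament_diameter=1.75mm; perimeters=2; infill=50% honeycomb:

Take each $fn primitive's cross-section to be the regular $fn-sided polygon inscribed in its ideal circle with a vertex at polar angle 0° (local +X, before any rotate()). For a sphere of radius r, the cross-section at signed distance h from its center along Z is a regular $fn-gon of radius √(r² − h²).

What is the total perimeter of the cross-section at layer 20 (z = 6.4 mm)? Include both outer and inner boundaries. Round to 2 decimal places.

At z = 6.4 mm: the r=6 sphere contributes a regular 12-gon of circumradius √(6²−0.4²) = 5.987 (perimeter = 2·12·5.987·sin(180°/12) = 37.19 mm); the sphere at (4, -1): section is a regular 12-gon, circumradius = √(r²−h²) = √(10²−6.9²) = 7.238 (perimeter = 2·12·7.238·sin(180°/12) = 44.96 mm); Subtracting the remaining from the first: starting from the r=6 sphere, the r=10 sphere at (4, -1) partially overlaps it — only the 77.60 mm² overlap (of its 157.17 mm²) is removed, clipping the outline — boundary = 32.80 mm. Overall, the cross-section is a single solid region. Total boundary length (outer) = 32.80 mm.

32.80 mm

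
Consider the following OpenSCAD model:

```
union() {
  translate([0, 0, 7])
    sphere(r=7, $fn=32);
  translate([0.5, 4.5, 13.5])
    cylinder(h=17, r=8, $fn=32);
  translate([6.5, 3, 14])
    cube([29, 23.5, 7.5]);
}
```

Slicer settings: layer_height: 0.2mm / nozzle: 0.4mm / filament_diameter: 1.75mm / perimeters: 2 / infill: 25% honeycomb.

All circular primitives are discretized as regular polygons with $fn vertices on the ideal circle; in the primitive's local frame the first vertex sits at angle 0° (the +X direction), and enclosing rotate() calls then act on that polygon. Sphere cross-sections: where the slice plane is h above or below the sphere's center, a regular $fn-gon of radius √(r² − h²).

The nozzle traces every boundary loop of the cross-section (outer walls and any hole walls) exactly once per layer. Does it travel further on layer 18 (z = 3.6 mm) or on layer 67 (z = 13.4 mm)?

layer 18 (z = 3.6 mm)

Layer 18 (z = 3.6): the r=7 sphere contributes a regular 32-gon of circumradius √(7²−3.4²) = 6.119 (perimeter = 2·32·6.119·sin(180°/32) = 38.38 mm); the cylinder at (0.5, 4.5) is absent (z outside [13.5, 30.5]); the cube at (6.5, 3) does not reach this height (z outside [14, 21.5]); Taking the union: only the r=7 sphere is present, so the union is just that shape — boundary = 38.38 mm. So its perimeter = 38.38 mm. Layer 67 (z = 13.4): the r=7 sphere contributes a regular 32-gon of circumradius √(7²−6.4²) = 2.835 (perimeter = 2·32·2.835·sin(180°/32) = 17.79 mm); the cylinder at (0.5, 4.5) is absent (z outside [13.5, 30.5]); the cube at (6.5, 3) is absent (z outside [14, 21.5]); Combining (union): only the r=7 sphere is present, so the union is just that shape — boundary = 17.79 mm. So its perimeter = 17.79 mm. Layer 18 is larger (38.38 vs 17.79 mm).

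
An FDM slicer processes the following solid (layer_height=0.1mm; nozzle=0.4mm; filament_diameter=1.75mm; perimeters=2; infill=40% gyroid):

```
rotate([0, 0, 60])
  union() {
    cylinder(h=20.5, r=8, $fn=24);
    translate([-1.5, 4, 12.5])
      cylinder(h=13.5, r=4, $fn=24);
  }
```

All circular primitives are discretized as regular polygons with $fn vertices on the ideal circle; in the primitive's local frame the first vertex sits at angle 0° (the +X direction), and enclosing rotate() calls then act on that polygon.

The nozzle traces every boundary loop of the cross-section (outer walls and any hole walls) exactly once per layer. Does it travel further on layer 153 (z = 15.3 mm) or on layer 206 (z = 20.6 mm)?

Layer 153 (z = 15.3): the r=8 cylinder contributes a regular 24-gon of circumradius 8 (perimeter = 2·24·8.000·sin(180°/24) = 50.12 mm); the cylinder at (-1.5, 4): section is a regular 24-gon, circumradius r=4 (perimeter = 2·24·4.000·sin(180°/24) = 25.06 mm); Merging all regions: the regions partially overlap (shared area 48.88 mm²), so the edge portions inside another operand are dropped and the merged outline is re-measured after clipping — boundary = 50.29 mm; (rotated 60° about Z; rotation is an isometry so areas/perimeters/island counts are preserved). So its perimeter = 50.29 mm. Layer 206 (z = 20.6): the cylinder is not intersected at this z (z outside [0, 20.5]); the cylinder at (-1.5, 4): section is a regular 24-gon, circumradius r=4 (perimeter = 2·24·4.000·sin(180°/24) = 25.06 mm); Combining (union): only the r=4 cylinder at (-1.5, 4) is present, so the union is just that shape — boundary = 25.06 mm; (whole slice rotated 60° about Z — lengths, areas and connectivity unchanged). So its perimeter = 25.06 mm. Layer 153 is larger (50.29 vs 25.06 mm).

layer 153 (z = 15.3 mm)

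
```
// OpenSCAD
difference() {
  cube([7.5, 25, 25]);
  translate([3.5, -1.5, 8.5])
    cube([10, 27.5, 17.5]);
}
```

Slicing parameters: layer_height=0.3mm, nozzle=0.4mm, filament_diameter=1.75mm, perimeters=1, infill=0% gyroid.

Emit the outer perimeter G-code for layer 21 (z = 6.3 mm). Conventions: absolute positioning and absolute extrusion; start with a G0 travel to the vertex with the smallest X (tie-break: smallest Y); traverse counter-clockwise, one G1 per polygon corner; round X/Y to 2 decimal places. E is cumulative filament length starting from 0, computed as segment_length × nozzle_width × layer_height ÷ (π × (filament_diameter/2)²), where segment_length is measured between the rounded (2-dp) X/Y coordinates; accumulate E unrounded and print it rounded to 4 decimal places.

At z = 6.3 mm: the 7.5×25 cube contributes its full rectangle; the cube at (3.5, -1.5) is not intersected at this z (z outside [8.5, 26]); Subtracting the remaining from the first: none of the subtracted shapes is present at this height, so the 7.5×25 cube is unchanged — 1 connected region. The outline is a single polygon with 4 vertices. Extrusion per mm of travel: 0.4 × 0.3 / (π × 0.875²) = 0.049890. Accumulating E over each segment gives final E = 3.2429.

G0 X0.00 Y0.00 Z6.30
G1 X7.50 Y0.00 E0.3742
G1 X7.50 Y25.00 E1.6214
G1 X0.00 Y25.00 E1.9956
G1 X0.00 Y0.00 E3.2429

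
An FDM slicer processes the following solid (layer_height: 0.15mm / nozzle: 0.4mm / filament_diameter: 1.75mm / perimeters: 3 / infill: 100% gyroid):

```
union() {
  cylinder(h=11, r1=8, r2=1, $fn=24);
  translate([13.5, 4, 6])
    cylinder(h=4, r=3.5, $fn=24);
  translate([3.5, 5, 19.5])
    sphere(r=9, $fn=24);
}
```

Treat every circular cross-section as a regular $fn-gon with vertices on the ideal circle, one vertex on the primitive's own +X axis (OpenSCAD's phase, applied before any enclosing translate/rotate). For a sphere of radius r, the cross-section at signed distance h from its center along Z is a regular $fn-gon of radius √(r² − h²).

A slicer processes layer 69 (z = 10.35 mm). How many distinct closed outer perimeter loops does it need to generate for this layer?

1

At z = 10.35 mm: the cone (r1=8→r2=1) has section circumradius 1.414 here — a regular 24-gon; the cylinder at (13.5, 4) is not intersected at this z (z outside [6, 10]); the sphere at (3.5, 5) is not intersected at this z (|z−center|=9.150 > r=9); Merging all regions: only the cone is present, so the union is just that shape — 1 connected region. The result has 1 disconnected region.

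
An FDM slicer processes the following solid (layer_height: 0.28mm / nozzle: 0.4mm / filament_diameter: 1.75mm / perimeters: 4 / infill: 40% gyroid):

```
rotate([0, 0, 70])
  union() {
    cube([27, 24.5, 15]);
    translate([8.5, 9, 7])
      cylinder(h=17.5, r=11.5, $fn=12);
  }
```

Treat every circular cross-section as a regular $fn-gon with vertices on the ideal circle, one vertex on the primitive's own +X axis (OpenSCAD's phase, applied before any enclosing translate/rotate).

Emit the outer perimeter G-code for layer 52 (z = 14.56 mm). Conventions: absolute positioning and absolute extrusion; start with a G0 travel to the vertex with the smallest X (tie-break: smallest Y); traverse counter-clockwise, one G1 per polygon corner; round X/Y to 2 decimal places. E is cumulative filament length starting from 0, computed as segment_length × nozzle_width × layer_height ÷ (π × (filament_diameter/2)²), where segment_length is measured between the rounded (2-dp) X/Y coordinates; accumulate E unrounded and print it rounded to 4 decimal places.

At z = 14.56 mm: the 27×24.5 cube contributes its full rectangle; the r=11.5 cylinder at (8.5, 9) contributes a regular 12-gon of circumradius 11.5; Taking the union: the regions partially overlap (shared area 348.17 mm²), so overlapping operands fuse into one piece — 1 connected region; (whole slice rotated 70° about Z — lengths, areas and connectivity unchanged). The outline is a single polygon with 14 vertices. Extrusion per mm of travel: 0.4 × 0.28 / (π × 0.875²) = 0.046564. Accumulating E over each segment gives final E = 4.9267.

G0 X-23.02 Y8.38 Z14.56
G1 X-15.23 Y5.54 E0.3861
G1 X-14.36 Y3.67 E0.4821
G1 X-9.48 Y0.26 E0.7593
G1 X-3.55 Y-0.26 E1.0365
G1 X-1.68 Y0.61 E1.1326
G1 X0.00 Y0.00 E1.2158
G1 X0.61 Y1.68 E1.2990
G1 X1.84 Y2.26 E1.3623
G1 X5.26 Y7.13 E1.6394
G1 X5.78 Y13.06 E1.9166
G1 X5.20 Y14.29 E1.9799
G1 X9.23 Y25.37 E2.5289
G1 X-13.79 Y33.75 E3.6697
G1 X-23.02 Y8.38 E4.9267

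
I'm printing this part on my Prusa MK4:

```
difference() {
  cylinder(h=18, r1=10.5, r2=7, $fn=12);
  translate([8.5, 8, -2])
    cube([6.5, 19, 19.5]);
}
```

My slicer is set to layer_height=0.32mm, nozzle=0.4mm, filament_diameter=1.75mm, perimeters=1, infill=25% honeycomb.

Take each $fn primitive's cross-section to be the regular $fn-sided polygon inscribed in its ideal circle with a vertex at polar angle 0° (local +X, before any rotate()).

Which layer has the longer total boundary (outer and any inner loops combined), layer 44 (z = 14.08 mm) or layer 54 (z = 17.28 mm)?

Layer 44 (z = 14.08): the cone (r1=10.5→r2=7) has section circumradius 7.762 here — a regular 12-gon (perimeter = 2·12·7.762·sin(180°/12) = 48.22 mm); the 6.5×19 cube at (8.5, 8) contributes its full rectangle (perimeter 51.00 mm); After the difference (first − rest): starting from the cone, the 6.5×19 cube at (8.5, 8) misses the remaining region (no effect) — boundary = 48.22 mm. So its perimeter = 48.22 mm. Layer 54 (z = 17.28): the cone (r1=10.5→r2=7) has section circumradius 7.140 here — a regular 12-gon (perimeter = 2·12·7.140·sin(180°/12) = 44.35 mm); the cube at (8.5, 8) (footprint 6.5×19) is included at this height (perimeter 51.00 mm); Taking the first minus the rest: starting from the cone, the 6.5×19 cube at (8.5, 8) misses the remaining region (no effect) — boundary = 44.35 mm. So its perimeter = 44.35 mm. Layer 44 is larger (48.22 vs 44.35 mm).

layer 44 (z = 14.08 mm)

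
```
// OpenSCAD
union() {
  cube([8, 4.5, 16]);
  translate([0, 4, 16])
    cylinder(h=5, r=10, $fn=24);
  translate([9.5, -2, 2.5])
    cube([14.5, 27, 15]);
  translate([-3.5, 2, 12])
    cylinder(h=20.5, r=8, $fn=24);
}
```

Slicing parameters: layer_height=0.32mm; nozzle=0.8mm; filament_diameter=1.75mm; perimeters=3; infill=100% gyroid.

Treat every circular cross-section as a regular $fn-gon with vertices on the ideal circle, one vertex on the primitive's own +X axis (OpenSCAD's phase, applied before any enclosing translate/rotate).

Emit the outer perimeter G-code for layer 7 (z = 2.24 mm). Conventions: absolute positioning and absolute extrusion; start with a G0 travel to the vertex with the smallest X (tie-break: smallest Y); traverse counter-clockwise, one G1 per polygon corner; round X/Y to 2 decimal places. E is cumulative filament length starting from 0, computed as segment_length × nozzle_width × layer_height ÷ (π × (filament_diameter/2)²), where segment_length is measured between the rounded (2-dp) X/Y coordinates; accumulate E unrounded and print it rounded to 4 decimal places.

At z = 2.24 mm: the cube is present — its section is the full 8×4.5 rectangle; the cylinder at (0, 4) does not reach this height (z outside [16, 21]); the cube at (9.5, -2) is not intersected at this z (z outside [2.5, 17.5]); the cylinder at (-3.5, 2) does not reach this height (z outside [12, 32.5]); Merging all regions: only the 8×4.5 cube is present, so the union is just that shape — 1 connected region. The outline is a single polygon with 4 vertices. Extrusion per mm of travel: 0.8 × 0.32 / (π × 0.875²) = 0.106432. Accumulating E over each segment gives final E = 2.6608.

G0 X0.00 Y0.00 Z2.24
G1 X8.00 Y0.00 E0.8515
G1 X8.00 Y4.50 E1.3304
G1 X0.00 Y4.50 E2.1819
G1 X0.00 Y0.00 E2.6608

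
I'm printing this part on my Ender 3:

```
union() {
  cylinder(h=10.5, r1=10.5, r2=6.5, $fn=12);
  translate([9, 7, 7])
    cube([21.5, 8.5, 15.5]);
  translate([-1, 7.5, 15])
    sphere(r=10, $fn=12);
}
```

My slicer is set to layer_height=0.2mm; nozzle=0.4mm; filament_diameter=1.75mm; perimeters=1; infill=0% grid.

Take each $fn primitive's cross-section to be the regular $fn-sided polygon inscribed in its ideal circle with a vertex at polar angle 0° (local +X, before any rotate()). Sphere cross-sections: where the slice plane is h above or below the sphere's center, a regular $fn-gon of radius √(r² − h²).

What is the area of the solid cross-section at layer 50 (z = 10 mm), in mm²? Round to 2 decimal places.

At z = 10 mm: the cone (r1=10.5→r2=6.5) has section circumradius 6.690 here — a regular 12-gon (area = (12/2)·6.690²·sin(360°/12) = 134.29 mm²); the cube at (9, 7) is present — its section is the full 21.5×8.5 rectangle (area 182.75 mm²); the r=10 sphere at (-1, 7.5) contributes a regular 12-gon of circumradius √(10²−5²) = 8.660 (area = (12/2)·8.660²·sin(360°/12) = 225.00 mm²); Taking the union: the regions partially overlap — summed areas 542.04 mm² minus the doubly-counted overlap 66.99 mm² gives 475.05 mm² — area = 475.05 mm². Overall, the cross-section has 2 separate islands. Net area = 475.05 mm².

475.05 mm²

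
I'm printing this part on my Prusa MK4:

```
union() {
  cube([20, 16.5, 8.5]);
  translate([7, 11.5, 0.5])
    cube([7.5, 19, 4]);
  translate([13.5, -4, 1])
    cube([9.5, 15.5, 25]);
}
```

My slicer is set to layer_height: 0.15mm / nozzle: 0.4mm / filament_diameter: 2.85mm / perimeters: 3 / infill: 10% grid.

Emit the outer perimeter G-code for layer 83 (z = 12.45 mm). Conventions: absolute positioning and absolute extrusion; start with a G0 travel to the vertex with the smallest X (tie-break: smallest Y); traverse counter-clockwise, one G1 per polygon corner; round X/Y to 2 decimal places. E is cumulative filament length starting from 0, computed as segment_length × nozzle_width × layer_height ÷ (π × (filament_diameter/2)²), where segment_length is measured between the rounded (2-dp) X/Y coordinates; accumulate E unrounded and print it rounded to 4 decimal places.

At z = 12.45 mm: the cube does not reach this height (z outside [0, 8.5]); the cube at (7, 11.5) does not reach this height (z outside [0.5, 4.5]); the cube at (13.5, -4) is present — its section is the full 9.5×15.5 rectangle; Taking the union: only the 9.5×15.5 cube at (13.5, -4) is present, so the union is just that shape — 1 connected region. The outline is a single polygon with 4 vertices. Extrusion per mm of travel: 0.4 × 0.15 / (π × 1.425²) = 0.009405. Accumulating E over each segment gives final E = 0.4703.

G0 X13.50 Y-4.00 Z12.45
G1 X23.00 Y-4.00 E0.0894
G1 X23.00 Y11.50 E0.2351
G1 X13.50 Y11.50 E0.3245
G1 X13.50 Y-4.00 E0.4703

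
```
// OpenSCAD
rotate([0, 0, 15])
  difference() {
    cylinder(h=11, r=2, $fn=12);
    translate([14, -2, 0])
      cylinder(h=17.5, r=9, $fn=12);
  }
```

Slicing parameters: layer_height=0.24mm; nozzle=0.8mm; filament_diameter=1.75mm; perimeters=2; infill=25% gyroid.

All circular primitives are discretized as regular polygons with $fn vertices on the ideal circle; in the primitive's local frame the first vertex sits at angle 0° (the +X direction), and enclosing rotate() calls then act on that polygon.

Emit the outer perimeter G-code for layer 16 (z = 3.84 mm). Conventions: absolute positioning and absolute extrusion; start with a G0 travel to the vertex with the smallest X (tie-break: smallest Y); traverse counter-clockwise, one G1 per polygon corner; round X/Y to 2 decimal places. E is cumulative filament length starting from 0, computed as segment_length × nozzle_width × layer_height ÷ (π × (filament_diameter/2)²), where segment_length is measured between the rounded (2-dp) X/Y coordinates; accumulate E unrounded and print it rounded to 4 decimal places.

At z = 3.84 mm: the r=2 cylinder contributes a regular 12-gon of circumradius 2; the r=9 cylinder at (14, -2) gives a regular 12-gon of circumradius 9 (constant along its height); Subtracting the remaining from the first: starting from the r=2 cylinder, the r=9 cylinder at (14, -2) misses the remaining region (no effect) — 1 connected region; (rotated 15° about Z; rotation is an isometry so areas/perimeters/island counts are preserved). The outline is a single polygon with 12 vertices. Extrusion per mm of travel: 0.8 × 0.24 / (π × 0.875²) = 0.079824. Accumulating E over each segment gives final E = 0.9903.

G0 X-1.93 Y-0.52 Z3.84
G1 X-1.41 Y-1.41 E0.0823
G1 X-0.52 Y-1.93 E0.1646
G1 X0.52 Y-1.93 E0.2476
G1 X1.41 Y-1.41 E0.3299
G1 X1.93 Y-0.52 E0.4121
G1 X1.93 Y0.52 E0.4952
G1 X1.41 Y1.41 E0.5774
G1 X0.52 Y1.93 E0.6597
G1 X-0.52 Y1.93 E0.7427
G1 X-1.41 Y1.41 E0.8250
G1 X-1.93 Y0.52 E0.9073
G1 X-1.93 Y-0.52 E0.9903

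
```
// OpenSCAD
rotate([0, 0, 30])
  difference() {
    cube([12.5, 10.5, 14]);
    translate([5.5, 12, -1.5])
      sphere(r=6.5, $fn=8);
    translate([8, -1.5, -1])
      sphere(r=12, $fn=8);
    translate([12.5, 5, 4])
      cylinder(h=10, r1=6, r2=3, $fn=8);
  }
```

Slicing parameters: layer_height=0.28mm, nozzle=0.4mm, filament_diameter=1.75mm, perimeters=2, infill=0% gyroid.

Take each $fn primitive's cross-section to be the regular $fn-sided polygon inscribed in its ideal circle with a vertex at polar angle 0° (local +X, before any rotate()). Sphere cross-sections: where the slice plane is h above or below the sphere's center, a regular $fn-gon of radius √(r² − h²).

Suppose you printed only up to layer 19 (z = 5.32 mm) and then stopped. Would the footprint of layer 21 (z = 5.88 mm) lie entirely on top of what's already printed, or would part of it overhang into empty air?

Compare the two slices. At z = 5.32: the 12.5×10.5 cube contributes its full rectangle (area 131.25 mm²); the sphere at (5.5, 12) is absent (|z−center|=6.820 > r=6.5); the sphere at (8, -1.5): section is a regular 8-gon, circumradius = √(r²−h²) = √(12²−6.32²) = 10.201 (area = (8/2)·10.201²·sin(360°/8) = 294.32 mm²); the cone at (12.5, 5) contributes a regular 8-gon of circumradius 5.604 (interpolated between r1=6 and r2=3 at t=0.132) (area = (8/2)·5.604²·sin(360°/8) = 88.83 mm²); Taking the first minus the rest: starting from the 12.5×10.5 cube (131.25 mm²), the r=12 sphere at (8, -1.5) partially overlaps it — only the 90.69 mm² overlap (of its 294.32 mm²) is removed, clipping the outline; the cone at (12.5, 5) partially overlaps it — only the 8.45 mm² overlap (of its 88.83 mm²) is removed, clipping the outline — area = 32.11 mm²; (whole slice rotated 30° about Z — lengths, areas and connectivity unchanged). At z = 5.88: the cube (footprint 12.5×10.5) is included at this height (area 131.25 mm²); the sphere at (5.5, 12) is absent (|z−center|=7.380 > r=6.5); the sphere at (8, -1.5): section is a regular 8-gon, circumradius = √(r²−h²) = √(12²−6.88²) = 9.832 (area = (8/2)·9.832²·sin(360°/8) = 273.41 mm²); the cone at (12.5, 5) (r1=6→r2=3) has section circumradius 5.436 here — a regular 8-gon (area = (8/2)·5.436²·sin(360°/8) = 83.58 mm²); After the difference (first − rest): starting from the 12.5×10.5 cube (131.25 mm²), the r=12 sphere at (8, -1.5) partially overlaps it — only the 85.60 mm² overlap (of its 273.41 mm²) is removed, clipping the outline; the cone at (12.5, 5) partially overlaps it — only the 9.24 mm² overlap (of its 83.58 mm²) is removed, clipping the outline — area = 36.41 mm²; (rotated 30° about Z; rotation is an isometry so areas/perimeters/island counts are preserved). Checking containment: at z = 5.88 the cross-section extends beyond the z = 5.32 cross-section by about 4.30 mm².

part overhangs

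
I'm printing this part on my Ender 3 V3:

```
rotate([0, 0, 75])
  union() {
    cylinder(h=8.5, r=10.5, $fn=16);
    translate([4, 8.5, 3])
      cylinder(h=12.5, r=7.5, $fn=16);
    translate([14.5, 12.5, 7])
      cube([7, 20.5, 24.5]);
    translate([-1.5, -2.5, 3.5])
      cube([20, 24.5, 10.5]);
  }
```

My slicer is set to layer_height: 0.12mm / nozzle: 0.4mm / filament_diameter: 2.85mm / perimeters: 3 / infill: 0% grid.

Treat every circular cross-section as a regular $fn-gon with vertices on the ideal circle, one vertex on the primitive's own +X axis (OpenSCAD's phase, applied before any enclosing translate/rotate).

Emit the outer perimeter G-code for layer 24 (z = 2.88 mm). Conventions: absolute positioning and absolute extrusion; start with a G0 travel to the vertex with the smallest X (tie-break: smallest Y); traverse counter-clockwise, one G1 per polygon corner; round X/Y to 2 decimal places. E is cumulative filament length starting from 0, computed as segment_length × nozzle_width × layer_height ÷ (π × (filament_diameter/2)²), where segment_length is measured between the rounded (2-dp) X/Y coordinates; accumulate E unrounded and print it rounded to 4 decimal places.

G0 X-10.41 Y-1.37 Z2.88
G1 X-9.09 Y-5.25 E0.0308
G1 X-6.39 Y-8.33 E0.0617
G1 X-2.72 Y-10.14 E0.0924
G1 X1.37 Y-10.41 E0.1233
G1 X5.25 Y-9.09 E0.1541
G1 X8.33 Y-6.39 E0.1849
G1 X10.14 Y-2.72 E0.2157
G1 X10.41 Y1.37 E0.2466
G1 X9.09 Y5.25 E0.2774
G1 X6.39 Y8.33 E0.3082
G1 X2.72 Y10.14 E0.3390
G1 X-1.37 Y10.41 E0.3699
G1 X-5.25 Y9.09 E0.4007
G1 X-8.33 Y6.39 E0.4315
G1 X-10.14 Y2.72 E0.4623
G1 X-10.41 Y-1.37 E0.4931

At z = 2.88 mm: the r=10.5 cylinder gives a regular 16-gon of circumradius 10.5 (constant along its height); the cylinder at (4, 8.5) does not reach this height (z outside [3, 15.5]); the cube at (14.5, 12.5) does not reach this height (z outside [7, 31.5]); the cube at (-1.5, -2.5) is absent (z outside [3.5, 14]); Taking the union: only the r=10.5 cylinder is present, so the union is just that shape — 1 connected region; (whole slice rotated 75° about Z — lengths, areas and connectivity unchanged). The outline is a single polygon with 16 vertices. Extrusion per mm of travel: 0.4 × 0.12 / (π × 1.425²) = 0.007524. Accumulating E over each segment gives final E = 0.4931.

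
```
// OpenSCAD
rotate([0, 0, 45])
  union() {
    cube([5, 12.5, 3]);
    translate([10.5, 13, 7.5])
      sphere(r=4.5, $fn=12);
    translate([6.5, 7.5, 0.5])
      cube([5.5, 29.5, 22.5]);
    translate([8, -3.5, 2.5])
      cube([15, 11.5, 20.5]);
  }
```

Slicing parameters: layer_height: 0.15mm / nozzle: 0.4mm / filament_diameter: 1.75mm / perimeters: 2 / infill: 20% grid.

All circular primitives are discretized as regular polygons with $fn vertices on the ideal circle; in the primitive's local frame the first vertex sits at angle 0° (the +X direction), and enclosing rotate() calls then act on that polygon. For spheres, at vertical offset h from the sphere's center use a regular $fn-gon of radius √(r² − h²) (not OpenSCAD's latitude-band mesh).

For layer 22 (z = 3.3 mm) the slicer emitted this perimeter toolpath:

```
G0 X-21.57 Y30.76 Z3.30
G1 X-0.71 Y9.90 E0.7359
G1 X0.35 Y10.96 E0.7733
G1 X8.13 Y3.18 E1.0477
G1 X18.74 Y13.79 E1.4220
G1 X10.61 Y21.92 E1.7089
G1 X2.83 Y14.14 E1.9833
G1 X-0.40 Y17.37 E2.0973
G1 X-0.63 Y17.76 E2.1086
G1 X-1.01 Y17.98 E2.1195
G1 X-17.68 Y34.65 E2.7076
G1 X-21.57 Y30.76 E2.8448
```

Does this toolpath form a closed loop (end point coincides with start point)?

yes

Start point (G0): (-21.57, 30.76). End point (last G1): the path returns to the start — closed.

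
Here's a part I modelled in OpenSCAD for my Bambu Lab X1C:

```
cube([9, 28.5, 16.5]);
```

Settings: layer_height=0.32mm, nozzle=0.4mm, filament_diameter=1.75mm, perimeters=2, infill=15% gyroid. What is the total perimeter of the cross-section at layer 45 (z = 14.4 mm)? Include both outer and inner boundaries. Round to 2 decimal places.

75.00 mm

At z = 14.4 mm: the cube is present — its section is the full 9×28.5 rectangle (perimeter 75.00 mm). Overall, the cross-section is a single solid region. Total boundary length (outer) = 75.00 mm.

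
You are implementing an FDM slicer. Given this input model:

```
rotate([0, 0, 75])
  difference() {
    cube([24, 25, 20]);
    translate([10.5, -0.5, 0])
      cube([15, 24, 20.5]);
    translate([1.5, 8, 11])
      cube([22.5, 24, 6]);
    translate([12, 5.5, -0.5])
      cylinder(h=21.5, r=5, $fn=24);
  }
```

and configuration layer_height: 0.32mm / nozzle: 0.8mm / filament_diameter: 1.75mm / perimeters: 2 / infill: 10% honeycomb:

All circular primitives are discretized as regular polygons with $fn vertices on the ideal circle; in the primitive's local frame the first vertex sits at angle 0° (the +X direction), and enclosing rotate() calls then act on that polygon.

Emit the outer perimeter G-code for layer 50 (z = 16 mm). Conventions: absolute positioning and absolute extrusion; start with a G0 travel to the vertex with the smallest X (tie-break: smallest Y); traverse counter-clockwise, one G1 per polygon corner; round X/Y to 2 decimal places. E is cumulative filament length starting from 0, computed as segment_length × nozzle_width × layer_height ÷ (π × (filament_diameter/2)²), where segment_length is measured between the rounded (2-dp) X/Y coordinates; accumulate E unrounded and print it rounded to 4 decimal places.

At z = 16 mm: the cube (footprint 24×25) is included at this height; the cube at (10.5, -0.5) is present — its section is the full 15×24 rectangle; the cube at (1.5, 8) is present — its section is the full 22.5×24 rectangle; the r=5 cylinder at (12, 5.5) contributes a regular 24-gon of circumradius 5; Taking the first minus the rest: starting from the 24×25 cube, the 15×24 cube at (10.5, -0.5) partially overlaps it — only the 317.25 mm² overlap (of its 360.00 mm²) is removed, clipping the outline; the 22.5×24 cube at (1.5, 8) partially overlaps it — only the 173.25 mm² overlap (of its 540.00 mm²) is removed, clipping the outline; the r=5 cylinder at (12, 5.5) partially overlaps it — only the 20.20 mm² overlap (of its 77.65 mm²) is removed, clipping the outline — 1 connected region; (whole slice rotated 75° about Z — lengths, areas and connectivity unchanged). The outline is a single polygon with 13 vertices. Extrusion per mm of travel: 0.8 × 0.32 / (π × 0.875²) = 0.106432. Accumulating E over each segment gives final E = 7.4344.

G0 X-24.15 Y6.47 Z16.00
G1 X0.00 Y0.00 E2.6610
G1 X2.72 Y10.14 E3.7784
G1 X1.99 Y10.34 E3.8589
G1 X1.33 Y9.48 E3.9743
G1 X0.29 Y8.68 E4.1140
G1 X-0.91 Y8.18 E4.2523
G1 X-2.21 Y8.01 E4.3919
G1 X-3.50 Y8.18 E4.5303
G1 X-4.71 Y8.68 E4.6697
G1 X-5.74 Y9.48 E4.8085
G1 X-7.34 Y3.52 E5.4653
G1 X-23.76 Y7.92 E7.2746
G1 X-24.15 Y6.47 E7.4344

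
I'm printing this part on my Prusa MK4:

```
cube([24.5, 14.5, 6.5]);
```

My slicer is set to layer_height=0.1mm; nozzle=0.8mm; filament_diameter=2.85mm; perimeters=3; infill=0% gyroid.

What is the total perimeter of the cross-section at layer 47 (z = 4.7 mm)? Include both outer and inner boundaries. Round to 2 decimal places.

At z = 4.7 mm: the 24.5×14.5 cube contributes its full rectangle (perimeter 78.00 mm). Overall, the cross-section is a single solid region. Total boundary length (outer) = 78.00 mm.

78.00 mm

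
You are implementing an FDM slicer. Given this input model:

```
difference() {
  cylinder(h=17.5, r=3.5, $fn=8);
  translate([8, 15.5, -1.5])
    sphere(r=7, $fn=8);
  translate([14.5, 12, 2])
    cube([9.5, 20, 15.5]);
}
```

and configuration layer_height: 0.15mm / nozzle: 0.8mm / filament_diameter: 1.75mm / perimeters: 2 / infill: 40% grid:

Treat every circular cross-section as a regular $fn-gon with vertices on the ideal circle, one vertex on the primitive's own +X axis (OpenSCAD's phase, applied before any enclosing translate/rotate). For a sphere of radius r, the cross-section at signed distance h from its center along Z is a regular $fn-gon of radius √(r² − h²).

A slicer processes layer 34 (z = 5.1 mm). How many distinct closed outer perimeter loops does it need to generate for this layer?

At z = 5.1 mm: the r=3.5 cylinder gives a regular 8-gon of circumradius 3.5 (constant along its height); the sphere at (8, 15.5): section is a regular 8-gon, circumradius = √(r²−h²) = √(7²−6.6²) = 2.332; the 9.5×20 cube at (14.5, 12) contributes its full rectangle; Taking the first minus the rest: starting from the r=3.5 cylinder, the r=7 sphere at (8, 15.5) misses the remaining region (no effect); the 9.5×20 cube at (14.5, 12) misses the remaining region (no effect) — 1 connected region. The result has 1 disconnected region.

1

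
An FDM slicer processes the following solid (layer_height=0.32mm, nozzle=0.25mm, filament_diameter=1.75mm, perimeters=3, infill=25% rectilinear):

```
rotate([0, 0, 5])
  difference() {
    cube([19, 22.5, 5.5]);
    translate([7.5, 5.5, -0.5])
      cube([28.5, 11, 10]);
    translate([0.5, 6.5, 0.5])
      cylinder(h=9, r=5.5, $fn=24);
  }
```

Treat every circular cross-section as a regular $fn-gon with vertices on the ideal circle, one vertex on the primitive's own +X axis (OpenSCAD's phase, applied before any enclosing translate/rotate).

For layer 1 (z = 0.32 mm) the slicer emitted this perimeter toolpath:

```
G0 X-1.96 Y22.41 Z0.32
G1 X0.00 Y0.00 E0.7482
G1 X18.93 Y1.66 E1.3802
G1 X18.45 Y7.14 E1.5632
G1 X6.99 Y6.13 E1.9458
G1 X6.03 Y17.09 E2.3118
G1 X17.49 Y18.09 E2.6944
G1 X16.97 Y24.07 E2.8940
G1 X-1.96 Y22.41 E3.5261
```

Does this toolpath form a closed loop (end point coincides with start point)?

yes

Start point (G0): (-1.96, 22.41). End point (last G1): the path returns to the start — closed.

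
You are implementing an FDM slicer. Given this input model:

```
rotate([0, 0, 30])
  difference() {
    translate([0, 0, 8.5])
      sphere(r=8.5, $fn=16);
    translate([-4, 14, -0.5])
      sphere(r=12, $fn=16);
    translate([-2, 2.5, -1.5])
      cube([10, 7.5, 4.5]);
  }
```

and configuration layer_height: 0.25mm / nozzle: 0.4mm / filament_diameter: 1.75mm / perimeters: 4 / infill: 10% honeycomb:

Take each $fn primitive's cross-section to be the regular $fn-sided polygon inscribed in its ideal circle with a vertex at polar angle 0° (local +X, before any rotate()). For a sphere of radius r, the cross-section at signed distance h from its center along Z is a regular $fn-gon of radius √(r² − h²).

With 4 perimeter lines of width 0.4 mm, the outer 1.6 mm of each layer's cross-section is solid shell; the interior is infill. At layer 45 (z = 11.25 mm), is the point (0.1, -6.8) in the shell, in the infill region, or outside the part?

shell

At z = 11.25 mm: the r=8.5 sphere contributes a regular 16-gon of circumradius √(8.5²−2.75²) = 8.043; the r=12 sphere at (-4, 14) contributes a regular 16-gon of circumradius √(12²−11.75²) = 2.437; the cube at (-2, 2.5) is absent (z outside [-1.5, 3]); After the difference (first − rest): starting from the r=8.5 sphere, the r=12 sphere at (-4, 14) misses the remaining region (no effect) — 1 connected region; (rotated 30° about Z; rotation is an isometry so areas/perimeters/island counts are preserved). Overall, the cross-section is a single solid region. Undo the 30° rotation: the query point maps to (-3.313, -5.939) in the un-rotated model frame. The nearest boundary edge runs (-3.08, -7.43)→(-5.69, -5.69); distance from the point to it = 1.11 mm. The point is inside the cross-section, 1.11 mm from the nearest boundary — within the 1.6 mm shell band (4 × 0.4).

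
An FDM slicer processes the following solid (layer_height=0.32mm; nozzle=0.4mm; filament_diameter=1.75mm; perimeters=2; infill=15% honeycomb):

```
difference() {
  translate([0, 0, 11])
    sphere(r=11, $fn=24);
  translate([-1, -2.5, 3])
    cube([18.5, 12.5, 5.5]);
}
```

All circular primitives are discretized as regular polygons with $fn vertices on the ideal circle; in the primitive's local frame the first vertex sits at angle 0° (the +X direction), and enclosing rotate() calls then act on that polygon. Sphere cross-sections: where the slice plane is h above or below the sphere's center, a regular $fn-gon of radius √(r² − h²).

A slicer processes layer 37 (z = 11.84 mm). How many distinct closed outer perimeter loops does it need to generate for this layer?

1

At z = 11.84 mm: the r=11 sphere slices to a regular 24-gon of circumradius 10.968 (√(r²−h²) with h=0.84 from center); the cube at (-1, -2.5) is absent (z outside [3, 8.5]); Subtracting the remaining from the first: none of the subtracted shapes is present at this height, so the r=11 sphere is unchanged — 1 connected region. The result has 1 disconnected region.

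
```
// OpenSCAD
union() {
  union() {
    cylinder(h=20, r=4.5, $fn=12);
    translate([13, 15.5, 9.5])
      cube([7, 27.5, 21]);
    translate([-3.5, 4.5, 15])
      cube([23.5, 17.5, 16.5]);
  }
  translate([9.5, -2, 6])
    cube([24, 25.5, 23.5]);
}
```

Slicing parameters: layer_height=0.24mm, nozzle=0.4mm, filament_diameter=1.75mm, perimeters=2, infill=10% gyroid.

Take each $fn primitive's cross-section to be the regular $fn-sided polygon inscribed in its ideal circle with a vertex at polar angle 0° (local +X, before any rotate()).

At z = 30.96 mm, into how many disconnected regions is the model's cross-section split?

1

At z = 30.96 mm: the cylinder is not intersected at this z (z outside [0, 20]); the cube at (13, 15.5) is not intersected at this z (z outside [9.5, 30.5]); the 23.5×17.5 cube at (-3.5, 4.5) contributes its full rectangle; Taking the union: only the 23.5×17.5 cube at (-3.5, 4.5) is present, so the union is just that shape — 1 connected region; the cube at (9.5, -2) is not intersected at this z (z outside [6, 29.5]); Taking the union: only the result so far is present, so the union is just that shape — 1 connected region. The result has 1 disconnected region.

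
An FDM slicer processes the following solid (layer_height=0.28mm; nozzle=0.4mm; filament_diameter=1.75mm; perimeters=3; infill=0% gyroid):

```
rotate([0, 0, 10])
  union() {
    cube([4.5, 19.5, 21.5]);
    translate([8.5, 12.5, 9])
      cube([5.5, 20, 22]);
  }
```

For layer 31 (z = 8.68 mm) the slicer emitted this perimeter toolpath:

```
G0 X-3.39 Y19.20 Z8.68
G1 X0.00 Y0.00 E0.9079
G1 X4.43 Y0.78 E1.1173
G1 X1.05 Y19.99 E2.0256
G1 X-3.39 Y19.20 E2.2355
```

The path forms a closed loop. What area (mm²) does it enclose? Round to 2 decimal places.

87.83 mm²

Apply the shoelace formula to the sequence of (X, Y) vertices; enclosed area = 87.83 mm².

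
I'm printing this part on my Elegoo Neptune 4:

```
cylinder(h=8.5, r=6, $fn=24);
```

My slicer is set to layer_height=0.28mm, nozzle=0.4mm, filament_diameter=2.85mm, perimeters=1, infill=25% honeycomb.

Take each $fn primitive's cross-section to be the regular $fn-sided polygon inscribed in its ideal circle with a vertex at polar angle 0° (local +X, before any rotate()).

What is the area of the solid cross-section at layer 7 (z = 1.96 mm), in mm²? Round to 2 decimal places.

111.81 mm²

At z = 1.96 mm: the cylinder: section is a regular 24-gon, circumradius r=6 (area = (24/2)·6.000²·sin(360°/24) = 111.81 mm²). Overall, the cross-section is a single solid region. Net area = 111.81 mm².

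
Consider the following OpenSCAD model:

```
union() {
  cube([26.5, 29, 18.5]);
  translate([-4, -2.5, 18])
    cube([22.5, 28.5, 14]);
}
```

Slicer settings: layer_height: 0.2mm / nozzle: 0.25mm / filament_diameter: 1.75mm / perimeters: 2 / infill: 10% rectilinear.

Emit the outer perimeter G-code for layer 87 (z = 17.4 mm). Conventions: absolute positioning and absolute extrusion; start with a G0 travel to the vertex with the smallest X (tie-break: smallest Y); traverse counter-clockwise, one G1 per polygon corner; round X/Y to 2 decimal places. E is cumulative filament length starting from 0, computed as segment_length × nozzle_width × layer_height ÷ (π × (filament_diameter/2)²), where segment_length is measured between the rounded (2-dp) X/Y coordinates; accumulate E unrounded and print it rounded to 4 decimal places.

G0 X0.00 Y0.00 Z17.40
G1 X26.50 Y0.00 E0.5509
G1 X26.50 Y29.00 E1.1537
G1 X0.00 Y29.00 E1.7046
G1 X0.00 Y0.00 E2.3074

At z = 17.4 mm: the cube is present — its section is the full 26.5×29 rectangle; the cube at (-4, -2.5) is absent (z outside [18, 32]); Combining (union): only the 26.5×29 cube is present, so the union is just that shape — 1 connected region. The outline is a single polygon with 4 vertices. Extrusion per mm of travel: 0.25 × 0.2 / (π × 0.875²) = 0.020788. Accumulating E over each segment gives final E = 2.3074.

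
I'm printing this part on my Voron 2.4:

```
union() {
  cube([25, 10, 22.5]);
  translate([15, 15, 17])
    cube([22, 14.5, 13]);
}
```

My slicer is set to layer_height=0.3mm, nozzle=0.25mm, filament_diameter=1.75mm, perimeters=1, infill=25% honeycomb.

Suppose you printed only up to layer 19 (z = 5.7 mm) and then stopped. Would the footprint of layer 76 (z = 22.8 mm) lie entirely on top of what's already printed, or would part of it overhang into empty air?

Compare the two slices. At z = 5.7: the cube is present — its section is the full 25×10 rectangle (area 250.00 mm²); the cube at (15, 15) is not intersected at this z (z outside [17, 30]); Taking the union: only the 25×10 cube is present, so the union is just that shape — area = 250.00 mm². At z = 22.8: the cube is absent (z outside [0, 22.5]); the cube at (15, 15) (footprint 22×14.5) is included at this height (area 319.00 mm²); Merging all regions: only the 22×14.5 cube at (15, 15) is present, so the union is just that shape — area = 319.00 mm². Checking containment: at z = 22.8 the cross-section extends beyond the z = 5.7 cross-section by about 319.00 mm².

part overhangs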